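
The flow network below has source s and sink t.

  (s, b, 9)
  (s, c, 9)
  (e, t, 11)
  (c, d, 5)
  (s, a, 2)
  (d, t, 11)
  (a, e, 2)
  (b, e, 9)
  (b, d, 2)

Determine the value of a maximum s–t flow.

16

Augment s→a→e→t: bottleneck 2, flow now 2.
Augment s→b→d→t: bottleneck 2, flow now 4.
Augment s→b→e→t: bottleneck 7, flow now 11.
Augment s→c→d→t: bottleneck 5, flow now 16.
No augmenting path remains; maximum flow = 16.
In the residual graph, reachable from s: {s, c}.
Min-cut edges: s→a (2), s→b (9), c→d (5); capacity 2 + 9 + 5 = 16.
This cut is saturated, so no flow can exceed 16.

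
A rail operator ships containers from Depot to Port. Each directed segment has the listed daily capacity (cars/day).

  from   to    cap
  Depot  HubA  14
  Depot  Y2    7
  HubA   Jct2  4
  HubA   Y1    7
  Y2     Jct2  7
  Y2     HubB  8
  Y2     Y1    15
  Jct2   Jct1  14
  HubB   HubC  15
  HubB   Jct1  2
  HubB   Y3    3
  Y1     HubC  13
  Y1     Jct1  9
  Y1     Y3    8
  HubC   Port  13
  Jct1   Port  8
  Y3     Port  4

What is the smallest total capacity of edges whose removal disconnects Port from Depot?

Augment Depot→HubA→Jct2→Jct1→Port: bottleneck 4, flow now 4.
Augment Depot→HubA→Y1→HubC→Port: bottleneck 7, flow now 11.
Augment Depot→Y2→Jct2→Jct1→Port: bottleneck 4, flow now 15.
Augment Depot→Y2→HubB→HubC→Port: bottleneck 3, flow now 18.
No augmenting path remains; maximum flow = 18.
By max-flow min-cut, the minimum cut capacity equals the max flow.
In the residual graph, reachable from Depot: {Depot, HubA}.
Min-cut edges: Depot→Y2 (7), HubA→Jct2 (4), HubA→Y1 (7); capacity 7 + 4 + 7 = 18.

18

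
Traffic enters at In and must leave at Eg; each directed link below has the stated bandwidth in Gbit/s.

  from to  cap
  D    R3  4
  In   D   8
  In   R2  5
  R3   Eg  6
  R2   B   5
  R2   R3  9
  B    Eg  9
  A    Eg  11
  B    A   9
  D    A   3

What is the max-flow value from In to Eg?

Augment In→R2→B→Eg: bottleneck 5, flow now 5.
Augment In→D→A→Eg: bottleneck 3, flow now 8.
Augment In→D→R3→Eg: bottleneck 4, flow now 12.
No augmenting path remains; maximum flow = 12.
In the residual graph, reachable from In: {In, D}.
Min-cut edges: In→R2 (5), D→A (3), D→R3 (4); capacity 5 + 3 + 4 = 12.
This cut is saturated, so no flow can exceed 12.

12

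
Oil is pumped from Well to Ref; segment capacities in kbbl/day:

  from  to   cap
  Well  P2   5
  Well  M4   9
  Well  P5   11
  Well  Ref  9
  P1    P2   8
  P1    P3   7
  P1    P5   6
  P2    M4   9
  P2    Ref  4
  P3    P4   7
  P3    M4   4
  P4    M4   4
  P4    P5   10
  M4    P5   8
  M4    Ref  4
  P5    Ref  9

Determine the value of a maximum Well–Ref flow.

26

Augment Well→Ref: bottleneck 9, flow now 9.
Augment Well→P2→Ref: bottleneck 4, flow now 13.
Augment Well→M4→Ref: bottleneck 4, flow now 17.
Augment Well→P5→Ref: bottleneck 9, flow now 26.
No augmenting path remains; maximum flow = 26.
In the residual graph, reachable from Well: {Well, P2, M4, P5}.
Min-cut edges: Well→Ref (9), P2→Ref (4), M4→Ref (4), P5→Ref (9); capacity 9 + 4 + 4 + 9 = 26.
This cut is saturated, so no flow can exceed 26.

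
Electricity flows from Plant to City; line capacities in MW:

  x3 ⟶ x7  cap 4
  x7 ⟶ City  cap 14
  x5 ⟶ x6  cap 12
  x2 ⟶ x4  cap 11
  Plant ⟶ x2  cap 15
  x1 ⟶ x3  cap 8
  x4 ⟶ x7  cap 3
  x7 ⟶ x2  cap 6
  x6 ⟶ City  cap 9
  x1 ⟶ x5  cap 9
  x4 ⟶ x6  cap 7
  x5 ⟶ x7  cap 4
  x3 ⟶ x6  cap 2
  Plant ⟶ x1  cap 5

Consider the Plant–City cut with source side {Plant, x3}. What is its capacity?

26

Edges leaving {Plant, x3}: Plant→x1 (5), Plant→x2 (15), x3→x6 (2), x3→x7 (4).
Cut capacity = 5 + 15 + 2 + 4 = 26.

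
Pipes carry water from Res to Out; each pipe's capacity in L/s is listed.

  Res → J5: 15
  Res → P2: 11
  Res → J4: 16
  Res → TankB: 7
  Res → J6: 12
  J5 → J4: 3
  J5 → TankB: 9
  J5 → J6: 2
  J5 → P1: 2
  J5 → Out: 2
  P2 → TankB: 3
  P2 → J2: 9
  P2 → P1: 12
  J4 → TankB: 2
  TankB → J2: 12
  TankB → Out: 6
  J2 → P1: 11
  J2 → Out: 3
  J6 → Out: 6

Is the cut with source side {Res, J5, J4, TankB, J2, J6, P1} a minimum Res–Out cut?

Given cut capacity: 11 + 2 + 6 + 3 + 6 = 28.
Augment Res→J5→Out: bottleneck 2, flow now 2.
Augment Res→TankB→Out: bottleneck 6, flow now 8.
Augment Res→J6→Out: bottleneck 6, flow now 14.
Augment Res→P2→J2→Out: bottleneck 3, flow now 17.
No augmenting path remains; maximum flow = 17.
In the residual graph, reachable from Res: {Res, J5, P2, J4, TankB, J2, J6, P1}.
Min-cut edges: J5→Out (2), TankB→Out (6), J2→Out (3), J6→Out (6); capacity 2 + 6 + 3 + 6 = 17.
Cut capacity 28 exceeds the max flow 17, so it is not minimum.

No — its capacity is 28, but the minimum cut has capacity 17.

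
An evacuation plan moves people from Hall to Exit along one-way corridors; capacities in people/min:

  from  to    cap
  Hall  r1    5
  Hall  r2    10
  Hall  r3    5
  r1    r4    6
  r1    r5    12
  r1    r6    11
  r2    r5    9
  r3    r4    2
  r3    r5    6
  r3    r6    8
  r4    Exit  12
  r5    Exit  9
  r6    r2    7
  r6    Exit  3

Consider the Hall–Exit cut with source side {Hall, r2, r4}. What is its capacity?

Edges leaving {Hall, r2, r4}: Hall→r1 (5), Hall→r3 (5), r2→r5 (9), r4→Exit (12).
Cut capacity = 5 + 5 + 9 + 12 = 31.

31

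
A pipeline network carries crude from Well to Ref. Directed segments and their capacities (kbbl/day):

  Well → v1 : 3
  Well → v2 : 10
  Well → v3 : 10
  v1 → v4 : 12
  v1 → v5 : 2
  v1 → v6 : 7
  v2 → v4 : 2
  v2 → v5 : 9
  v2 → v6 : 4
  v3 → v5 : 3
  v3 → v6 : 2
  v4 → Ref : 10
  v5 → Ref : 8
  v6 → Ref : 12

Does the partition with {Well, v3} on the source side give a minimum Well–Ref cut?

Yes — it is a minimum cut (capacity 18).

Given cut capacity: 3 + 10 + 3 + 2 = 18.
Augment Well→v1→v4→Ref: bottleneck 3, flow now 3.
Augment Well→v2→v4→Ref: bottleneck 2, flow now 5.
Augment Well→v2→v5→Ref: bottleneck 8, flow now 13.
Augment Well→v3→v6→Ref: bottleneck 2, flow now 15.
Augment Well→v3→v5→v2→v6→Ref: bottleneck 3, flow now 18. (uses reverse residual edge)
No augmenting path remains; maximum flow = 18.
Cut capacity 18 equals the max flow, so it is a minimum cut.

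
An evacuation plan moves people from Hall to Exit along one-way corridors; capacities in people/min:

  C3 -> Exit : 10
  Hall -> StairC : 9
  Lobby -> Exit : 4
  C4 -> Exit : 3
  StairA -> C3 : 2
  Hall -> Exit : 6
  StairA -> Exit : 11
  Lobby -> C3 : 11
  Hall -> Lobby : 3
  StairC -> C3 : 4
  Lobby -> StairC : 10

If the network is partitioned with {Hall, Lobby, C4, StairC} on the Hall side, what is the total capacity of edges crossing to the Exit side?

28

Edges leaving {Hall, Lobby, C4, StairC}: Hall→Exit (6), Lobby→C3 (11), Lobby→Exit (4), C4→Exit (3), StairC→C3 (4).
Cut capacity = 6 + 11 + 4 + 3 + 4 = 28.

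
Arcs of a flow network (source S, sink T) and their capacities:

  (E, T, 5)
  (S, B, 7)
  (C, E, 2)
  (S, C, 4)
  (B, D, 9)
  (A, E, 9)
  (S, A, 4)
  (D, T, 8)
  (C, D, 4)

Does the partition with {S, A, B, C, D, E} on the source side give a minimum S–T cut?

Yes — it is a minimum cut (capacity 13).

Given cut capacity: 8 + 5 = 13.
Augment S→A→E→T: bottleneck 4, flow now 4.
Augment S→B→D→T: bottleneck 7, flow now 11.
Augment S→C→D→T: bottleneck 1, flow now 12.
Augment S→C→E→T: bottleneck 1, flow now 13.
No augmenting path remains; maximum flow = 13.
Cut capacity 13 equals the max flow, so it is a minimum cut.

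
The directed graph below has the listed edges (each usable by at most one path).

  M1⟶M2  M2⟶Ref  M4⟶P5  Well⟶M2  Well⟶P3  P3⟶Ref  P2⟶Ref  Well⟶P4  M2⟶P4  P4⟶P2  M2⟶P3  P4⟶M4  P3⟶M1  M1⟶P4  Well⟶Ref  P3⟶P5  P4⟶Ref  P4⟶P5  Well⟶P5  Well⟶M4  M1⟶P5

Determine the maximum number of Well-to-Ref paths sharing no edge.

Assign every edge capacity 1; by Menger, the answer equals the max flow.
Path Well→Ref (+1); total 1.
Path Well→P4→Ref (+1); total 2.
Path Well→P3→Ref (+1); total 3.
Path Well→M2→Ref (+1); total 4.
No residual Well→Ref path; max flow = 4.
Certifying cut of size 4: {Well→M2, Well→P3, Well→P4, Well→Ref}.

4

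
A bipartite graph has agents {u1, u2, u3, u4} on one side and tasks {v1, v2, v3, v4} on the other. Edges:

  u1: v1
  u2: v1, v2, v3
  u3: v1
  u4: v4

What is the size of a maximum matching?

Unit-capacity flow: source→left, listed edges, right→sink; max matching = max flow.
Augmenting path u1→v1 (+1); matched 1.
Augmenting path u2→v2 (+1); matched 2.
Augmenting path u4→v4 (+1); matched 3.
No augmenting path remains; maximum matching = 3.
König certificate: {u2, u4, v1} is a vertex cover of size 3 (every listed pair touches it), so no matching can be larger.

3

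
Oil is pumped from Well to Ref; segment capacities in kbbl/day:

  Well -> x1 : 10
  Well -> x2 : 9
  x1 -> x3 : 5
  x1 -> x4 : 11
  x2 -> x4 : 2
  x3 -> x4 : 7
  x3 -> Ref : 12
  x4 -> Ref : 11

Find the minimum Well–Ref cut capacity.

12

Augment Well→x1→x3→Ref: bottleneck 5, flow now 5.
Augment Well→x1→x4→Ref: bottleneck 5, flow now 10.
Augment Well→x2→x4→Ref: bottleneck 2, flow now 12.
No augmenting path remains; maximum flow = 12.
By max-flow min-cut, the minimum cut capacity equals the max flow.
In the residual graph, reachable from Well: {Well, x2}.
Min-cut edges: Well→x1 (10), x2→x4 (2); capacity 10 + 2 = 12.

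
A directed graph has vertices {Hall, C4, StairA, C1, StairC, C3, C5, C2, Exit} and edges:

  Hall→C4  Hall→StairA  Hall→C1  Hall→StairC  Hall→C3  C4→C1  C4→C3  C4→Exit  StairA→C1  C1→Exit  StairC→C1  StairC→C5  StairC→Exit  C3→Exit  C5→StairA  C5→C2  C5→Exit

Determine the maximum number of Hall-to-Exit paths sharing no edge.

4

Assign every edge capacity 1; by Menger, the answer equals the max flow.
Path Hall→C4→Exit (+1); total 1.
Path Hall→C1→Exit (+1); total 2.
Path Hall→StairC→Exit (+1); total 3.
Path Hall→C3→Exit (+1); total 4.
No residual Hall→Exit path; max flow = 4.
Certifying cut of size 4: {C1→Exit, Hall→C3, Hall→C4, Hall→StairC}.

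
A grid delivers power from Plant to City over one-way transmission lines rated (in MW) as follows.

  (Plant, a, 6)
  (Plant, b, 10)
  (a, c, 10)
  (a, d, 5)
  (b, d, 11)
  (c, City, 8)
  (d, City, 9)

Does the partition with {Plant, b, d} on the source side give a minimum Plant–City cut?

Given cut capacity: 6 + 9 = 15.
Augment Plant→a→c→City: bottleneck 6, flow now 6.
Augment Plant→b→d→City: bottleneck 9, flow now 15.
No augmenting path remains; maximum flow = 15.
Cut capacity 15 equals the max flow, so it is a minimum cut.

Yes — it is a minimum cut (capacity 15).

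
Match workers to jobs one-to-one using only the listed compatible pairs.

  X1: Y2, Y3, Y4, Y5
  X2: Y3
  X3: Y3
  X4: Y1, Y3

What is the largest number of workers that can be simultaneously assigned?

Unit-capacity flow: source→left, listed edges, right→sink; max matching = max flow.
Augmenting path X1→Y2 (+1); matched 1.
Augmenting path X2→Y3 (+1); matched 2.
Augmenting path X4→Y1 (+1); matched 3.
No augmenting path remains; maximum matching = 3.
König certificate: {X1, X4, Y3} is a vertex cover of size 3 (every listed pair touches it), so no matching can be larger.

3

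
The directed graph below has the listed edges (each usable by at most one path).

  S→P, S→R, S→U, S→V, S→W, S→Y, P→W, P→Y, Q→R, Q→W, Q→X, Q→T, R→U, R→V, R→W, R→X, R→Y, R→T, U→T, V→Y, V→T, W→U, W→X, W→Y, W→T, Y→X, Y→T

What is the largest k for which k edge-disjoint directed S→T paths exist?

Assign every edge capacity 1; by Menger, the answer equals the max flow.
Path S→R→T (+1); total 1.
Path S→U→T (+1); total 2.
Path S→V→T (+1); total 3.
Path S→W→T (+1); total 4.
Path S→Y→T (+1); total 5.
No residual S→T path; max flow = 5.
Certifying cut of size 5: {S→R, S→V, U→T, W→T, Y→T}.

5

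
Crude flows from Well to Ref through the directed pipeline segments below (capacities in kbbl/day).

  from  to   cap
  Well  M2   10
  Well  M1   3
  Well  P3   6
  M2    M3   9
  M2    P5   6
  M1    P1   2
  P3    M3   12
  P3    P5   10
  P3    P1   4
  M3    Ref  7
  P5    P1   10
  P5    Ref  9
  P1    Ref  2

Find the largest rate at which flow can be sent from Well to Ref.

Augment Well→M2→M3→Ref: bottleneck 7, flow now 7.
Augment Well→M2→P5→Ref: bottleneck 3, flow now 10.
Augment Well→M1→P1→Ref: bottleneck 2, flow now 12.
Augment Well→P3→P5→Ref: bottleneck 6, flow now 18.
No augmenting path remains; maximum flow = 18.
In the residual graph, reachable from Well: {Well, M1}.
Min-cut edges: Well→M2 (10), Well→P3 (6), M1→P1 (2); capacity 10 + 6 + 2 = 18.
This cut is saturated, so no flow can exceed 18.

18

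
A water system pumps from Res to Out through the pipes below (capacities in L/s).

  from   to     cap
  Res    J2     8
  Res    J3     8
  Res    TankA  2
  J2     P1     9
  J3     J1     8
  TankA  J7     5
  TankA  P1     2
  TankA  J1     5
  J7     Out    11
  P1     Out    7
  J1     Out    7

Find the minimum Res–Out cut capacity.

16

Augment Res→J2→P1→Out: bottleneck 7, flow now 7.
Augment Res→J3→J1→Out: bottleneck 7, flow now 14.
Augment Res→TankA→J7→Out: bottleneck 2, flow now 16.
No augmenting path remains; maximum flow = 16.
By max-flow min-cut, the minimum cut capacity equals the max flow.
In the residual graph, reachable from Res: {Res, J2, J3, P1, J1}.
Min-cut edges: Res→TankA (2), P1→Out (7), J1→Out (7); capacity 2 + 7 + 7 = 16.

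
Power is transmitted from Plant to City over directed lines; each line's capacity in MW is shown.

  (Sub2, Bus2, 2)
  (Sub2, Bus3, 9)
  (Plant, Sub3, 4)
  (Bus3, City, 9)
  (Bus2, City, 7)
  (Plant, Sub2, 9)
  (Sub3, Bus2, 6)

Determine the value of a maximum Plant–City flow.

13

Augment Plant→Sub2→Bus2→City: bottleneck 2, flow now 2.
Augment Plant→Sub2→Bus3→City: bottleneck 7, flow now 9.
Augment Plant→Sub3→Bus2→City: bottleneck 4, flow now 13.
No augmenting path remains; maximum flow = 13.
In the residual graph, reachable from Plant: {Plant}.
Min-cut edges: Plant→Sub2 (9), Plant→Sub3 (4); capacity 9 + 4 = 13.
This cut is saturated, so no flow can exceed 13.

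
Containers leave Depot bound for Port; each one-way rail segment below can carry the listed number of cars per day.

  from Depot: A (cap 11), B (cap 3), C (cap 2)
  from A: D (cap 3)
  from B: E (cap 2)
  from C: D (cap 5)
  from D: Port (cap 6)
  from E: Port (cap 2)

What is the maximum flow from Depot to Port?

7

Augment Depot→A→D→Port: bottleneck 3, flow now 3.
Augment Depot→B→E→Port: bottleneck 2, flow now 5.
Augment Depot→C→D→Port: bottleneck 2, flow now 7.
No augmenting path remains; maximum flow = 7.
In the residual graph, reachable from Depot: {Depot, A, B}.
Min-cut edges: Depot→C (2), A→D (3), B→E (2); capacity 2 + 3 + 2 = 7.
This cut is saturated, so no flow can exceed 7.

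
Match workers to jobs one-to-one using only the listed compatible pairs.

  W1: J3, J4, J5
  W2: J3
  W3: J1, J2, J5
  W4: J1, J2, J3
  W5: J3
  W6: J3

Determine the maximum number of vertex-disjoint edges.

Unit-capacity flow: source→left, listed edges, right→sink; max matching = max flow.
Augmenting path W1→J3 (+1); matched 1.
Augmenting path W3→J1 (+1); matched 2.
Augmenting path W4→J2 (+1); matched 3.
Augmenting path W2→J3→W1→J4 (+1); matched 4.
No augmenting path remains; maximum matching = 4.
König certificate: {W1, W3, W4, J3} is a vertex cover of size 4 (every listed pair touches it), so no matching can be larger.

4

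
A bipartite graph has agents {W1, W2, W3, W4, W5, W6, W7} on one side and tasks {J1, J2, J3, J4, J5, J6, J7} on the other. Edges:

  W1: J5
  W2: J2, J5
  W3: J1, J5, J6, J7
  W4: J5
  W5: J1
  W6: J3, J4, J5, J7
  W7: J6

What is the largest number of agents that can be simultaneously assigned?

6

Unit-capacity flow: source→left, listed edges, right→sink; max matching = max flow.
Augmenting path W1→J5 (+1); matched 1.
Augmenting path W2→J2 (+1); matched 2.
Augmenting path W3→J1 (+1); matched 3.
Augmenting path W6→J3 (+1); matched 4.
Augmenting path W7→J6 (+1); matched 5.
Augmenting path W5→J1→W3→J7 (+1); matched 6.
No augmenting path remains; maximum matching = 6.
König certificate: {W2, W3, W5, W6, W7, J5} is a vertex cover of size 6 (every listed pair touches it), so no matching can be larger.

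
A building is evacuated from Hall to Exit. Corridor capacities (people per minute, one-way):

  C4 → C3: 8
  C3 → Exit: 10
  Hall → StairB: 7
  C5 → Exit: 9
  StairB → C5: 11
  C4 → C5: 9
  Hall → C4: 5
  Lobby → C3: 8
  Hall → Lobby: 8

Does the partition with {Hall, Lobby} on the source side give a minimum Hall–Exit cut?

Given cut capacity: 7 + 5 + 8 = 20.
Augment Hall→StairB→C5→Exit: bottleneck 7, flow now 7.
Augment Hall→C4→C3→Exit: bottleneck 5, flow now 12.
Augment Hall→Lobby→C3→Exit: bottleneck 5, flow now 17.
Augment Hall→Lobby→C3→C4→C5→Exit: bottleneck 2, flow now 19. (uses reverse residual edge)
No augmenting path remains; maximum flow = 19.
In the residual graph, reachable from Hall: {Hall, StairB, C4, Lobby, C3, C5}.
Min-cut edges: C3→Exit (10), C5→Exit (9); capacity 10 + 9 = 19.
Cut capacity 20 exceeds the max flow 19, so it is not minimum.

No — its capacity is 20, but the minimum cut has capacity 19.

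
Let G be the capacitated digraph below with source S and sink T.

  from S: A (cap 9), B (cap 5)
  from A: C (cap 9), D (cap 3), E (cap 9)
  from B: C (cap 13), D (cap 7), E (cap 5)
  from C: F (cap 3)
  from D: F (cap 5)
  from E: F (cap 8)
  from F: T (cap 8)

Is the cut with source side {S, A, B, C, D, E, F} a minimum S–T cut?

Given cut capacity: 8 = 8.
Augment S→A→C→F→T: bottleneck 3, flow now 3.
Augment S→A→D→F→T: bottleneck 3, flow now 6.
Augment S→A→E→F→T: bottleneck 2, flow now 8.
No augmenting path remains; maximum flow = 8.
Cut capacity 8 equals the max flow, so it is a minimum cut.

Yes — it is a minimum cut (capacity 8).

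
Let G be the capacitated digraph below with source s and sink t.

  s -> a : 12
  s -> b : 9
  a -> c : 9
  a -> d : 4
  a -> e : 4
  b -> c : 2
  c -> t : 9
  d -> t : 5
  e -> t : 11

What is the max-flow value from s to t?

14

Augment s→a→c→t: bottleneck 9, flow now 9.
Augment s→a→d→t: bottleneck 3, flow now 12.
Augment s→b→c→a→d→t: bottleneck 1, flow now 13. (uses reverse residual edge)
Augment s→b→c→a→e→t: bottleneck 1, flow now 14. (uses reverse residual edge)
No augmenting path remains; maximum flow = 14.
In the residual graph, reachable from s: {s, b}.
Min-cut edges: s→a (12), b→c (2); capacity 12 + 2 = 14.
This cut is saturated, so no flow can exceed 14.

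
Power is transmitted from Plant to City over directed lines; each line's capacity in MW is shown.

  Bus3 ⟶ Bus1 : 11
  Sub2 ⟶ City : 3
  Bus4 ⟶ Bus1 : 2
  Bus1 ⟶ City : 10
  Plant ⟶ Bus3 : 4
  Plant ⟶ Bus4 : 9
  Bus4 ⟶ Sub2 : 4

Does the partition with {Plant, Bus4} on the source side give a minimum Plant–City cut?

No — its capacity is 10, but the minimum cut has capacity 9.

Given cut capacity: 4 + 4 + 2 = 10.
Augment Plant→Bus3→Bus1→City: bottleneck 4, flow now 4.
Augment Plant→Bus4→Sub2→City: bottleneck 3, flow now 7.
Augment Plant→Bus4→Bus1→City: bottleneck 2, flow now 9.
No augmenting path remains; maximum flow = 9.
In the residual graph, reachable from Plant: {Plant, Bus4, Sub2}.
Min-cut edges: Plant→Bus3 (4), Bus4→Bus1 (2), Sub2→City (3); capacity 4 + 2 + 3 = 9.
Cut capacity 10 exceeds the max flow 9, so it is not minimum.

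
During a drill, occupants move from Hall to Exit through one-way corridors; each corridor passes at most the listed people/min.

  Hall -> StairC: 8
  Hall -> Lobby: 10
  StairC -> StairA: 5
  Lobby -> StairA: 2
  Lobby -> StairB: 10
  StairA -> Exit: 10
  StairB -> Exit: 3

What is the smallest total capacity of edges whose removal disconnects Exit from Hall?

10

Augment Hall→StairC→StairA→Exit: bottleneck 5, flow now 5.
Augment Hall→Lobby→StairA→Exit: bottleneck 2, flow now 7.
Augment Hall→Lobby→StairB→Exit: bottleneck 3, flow now 10.
No augmenting path remains; maximum flow = 10.
By max-flow min-cut, the minimum cut capacity equals the max flow.
In the residual graph, reachable from Hall: {Hall, StairC, Lobby, StairB}.
Min-cut edges: StairC→StairA (5), Lobby→StairA (2), StairB→Exit (3); capacity 5 + 2 + 3 = 10.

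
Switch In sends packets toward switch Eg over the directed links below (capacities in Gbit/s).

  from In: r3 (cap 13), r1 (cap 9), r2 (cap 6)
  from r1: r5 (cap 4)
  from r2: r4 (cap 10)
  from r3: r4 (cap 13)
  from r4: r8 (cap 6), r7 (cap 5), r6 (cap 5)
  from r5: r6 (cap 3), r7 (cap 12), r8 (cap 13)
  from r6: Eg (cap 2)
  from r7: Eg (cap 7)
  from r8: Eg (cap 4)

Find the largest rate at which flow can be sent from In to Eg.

13

Augment In→r1→r5→r6→Eg: bottleneck 2, flow now 2.
Augment In→r1→r5→r7→Eg: bottleneck 2, flow now 4.
Augment In→r2→r4→r7→Eg: bottleneck 5, flow now 9.
Augment In→r2→r4→r8→Eg: bottleneck 1, flow now 10.
Augment In→r3→r4→r8→Eg: bottleneck 3, flow now 13.
No augmenting path remains; maximum flow = 13.
In the residual graph, reachable from In: {In, r1, r2, r3, r4, r5, r6, r7, r8}.
Min-cut edges: r6→Eg (2), r7→Eg (7), r8→Eg (4); capacity 2 + 7 + 4 = 13.
This cut is saturated, so no flow can exceed 13.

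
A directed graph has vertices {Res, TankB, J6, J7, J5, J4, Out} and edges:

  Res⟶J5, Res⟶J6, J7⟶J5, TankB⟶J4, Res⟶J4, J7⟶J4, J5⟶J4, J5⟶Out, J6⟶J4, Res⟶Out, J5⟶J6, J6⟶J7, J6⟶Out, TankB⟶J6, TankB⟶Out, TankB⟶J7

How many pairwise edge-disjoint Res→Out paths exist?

Assign every edge capacity 1; by Menger, the answer equals the max flow.
Path Res→Out (+1); total 1.
Path Res→J6→Out (+1); total 2.
Path Res→J5→Out (+1); total 3.
No residual Res→Out path; max flow = 3.
Certifying cut of size 3: {Res→J5, Res→J6, Res→Out}.

3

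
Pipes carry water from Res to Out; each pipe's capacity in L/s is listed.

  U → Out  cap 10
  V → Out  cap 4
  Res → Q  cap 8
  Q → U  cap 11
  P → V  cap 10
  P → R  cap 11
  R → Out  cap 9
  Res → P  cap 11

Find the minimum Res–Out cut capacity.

Augment Res→P→R→Out: bottleneck 9, flow now 9.
Augment Res→P→V→Out: bottleneck 2, flow now 11.
Augment Res→Q→U→Out: bottleneck 8, flow now 19.
No augmenting path remains; maximum flow = 19.
By max-flow min-cut, the minimum cut capacity equals the max flow.
In the residual graph, reachable from Res: {Res}.
Min-cut edges: Res→P (11), Res→Q (8); capacity 11 + 8 = 19.

19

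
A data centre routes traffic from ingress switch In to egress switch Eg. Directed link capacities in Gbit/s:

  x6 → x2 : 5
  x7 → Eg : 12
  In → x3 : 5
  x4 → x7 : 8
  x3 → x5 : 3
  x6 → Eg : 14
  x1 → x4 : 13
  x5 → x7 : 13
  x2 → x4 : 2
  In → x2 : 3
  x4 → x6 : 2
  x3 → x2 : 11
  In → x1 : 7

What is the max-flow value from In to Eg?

12

Augment In→x1→x4→x6→Eg: bottleneck 2, flow now 2.
Augment In→x1→x4→x7→Eg: bottleneck 5, flow now 7.
Augment In→x2→x4→x7→Eg: bottleneck 2, flow now 9.
Augment In→x3→x5→x7→Eg: bottleneck 3, flow now 12.
No augmenting path remains; maximum flow = 12.
In the residual graph, reachable from In: {In, x2, x3}.
Min-cut edges: In→x1 (7), x2→x4 (2), x3→x5 (3); capacity 7 + 2 + 3 = 12.
This cut is saturated, so no flow can exceed 12.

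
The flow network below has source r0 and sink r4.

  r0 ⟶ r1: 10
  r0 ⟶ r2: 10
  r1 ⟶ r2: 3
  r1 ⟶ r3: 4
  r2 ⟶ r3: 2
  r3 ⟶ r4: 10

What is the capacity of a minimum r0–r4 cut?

6

Augment r0→r1→r3→r4: bottleneck 4, flow now 4.
Augment r0→r2→r3→r4: bottleneck 2, flow now 6.
No augmenting path remains; maximum flow = 6.
By max-flow min-cut, the minimum cut capacity equals the max flow.
In the residual graph, reachable from r0: {r0, r1, r2}.
Min-cut edges: r1→r3 (4), r2→r3 (2); capacity 4 + 2 = 6.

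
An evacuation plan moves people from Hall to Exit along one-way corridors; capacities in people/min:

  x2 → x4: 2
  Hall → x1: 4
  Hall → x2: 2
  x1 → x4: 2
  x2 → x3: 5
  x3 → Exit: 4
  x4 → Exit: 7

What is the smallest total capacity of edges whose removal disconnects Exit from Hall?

Augment Hall→x1→x4→Exit: bottleneck 2, flow now 2.
Augment Hall→x2→x3→Exit: bottleneck 2, flow now 4.
No augmenting path remains; maximum flow = 4.
By max-flow min-cut, the minimum cut capacity equals the max flow.
In the residual graph, reachable from Hall: {Hall, x1}.
Min-cut edges: Hall→x2 (2), x1→x4 (2); capacity 2 + 2 = 4.

4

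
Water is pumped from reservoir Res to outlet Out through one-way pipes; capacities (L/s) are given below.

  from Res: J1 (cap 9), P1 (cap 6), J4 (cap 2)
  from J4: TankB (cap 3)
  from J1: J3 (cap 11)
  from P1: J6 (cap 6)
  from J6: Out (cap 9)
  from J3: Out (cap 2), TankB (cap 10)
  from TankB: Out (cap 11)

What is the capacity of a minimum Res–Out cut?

Augment Res→J4→TankB→Out: bottleneck 2, flow now 2.
Augment Res→J1→J3→Out: bottleneck 2, flow now 4.
Augment Res→P1→J6→Out: bottleneck 6, flow now 10.
Augment Res→J1→J3→TankB→Out: bottleneck 7, flow now 17.
No augmenting path remains; maximum flow = 17.
By max-flow min-cut, the minimum cut capacity equals the max flow.
In the residual graph, reachable from Res: {Res}.
Min-cut edges: Res→J4 (2), Res→J1 (9), Res→P1 (6); capacity 2 + 9 + 6 = 17.

17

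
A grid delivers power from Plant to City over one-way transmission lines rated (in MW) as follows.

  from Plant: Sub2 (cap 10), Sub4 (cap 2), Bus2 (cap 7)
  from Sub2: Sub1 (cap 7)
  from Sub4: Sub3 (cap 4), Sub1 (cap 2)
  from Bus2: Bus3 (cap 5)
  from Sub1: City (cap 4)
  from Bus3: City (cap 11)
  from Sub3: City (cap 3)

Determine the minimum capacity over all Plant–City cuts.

11

Augment Plant→Sub2→Sub1→City: bottleneck 4, flow now 4.
Augment Plant→Sub4→Sub3→City: bottleneck 2, flow now 6.
Augment Plant→Bus2→Bus3→City: bottleneck 5, flow now 11.
No augmenting path remains; maximum flow = 11.
By max-flow min-cut, the minimum cut capacity equals the max flow.
In the residual graph, reachable from Plant: {Plant, Sub2, Bus2, Sub1}.
Min-cut edges: Plant→Sub4 (2), Bus2→Bus3 (5), Sub1→City (4); capacity 2 + 5 + 4 = 11.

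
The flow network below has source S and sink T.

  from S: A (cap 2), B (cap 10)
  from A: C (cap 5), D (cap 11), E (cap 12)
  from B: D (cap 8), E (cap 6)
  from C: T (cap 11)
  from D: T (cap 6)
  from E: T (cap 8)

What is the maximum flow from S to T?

Augment S→A→C→T: bottleneck 2, flow now 2.
Augment S→B→D→T: bottleneck 6, flow now 8.
Augment S→B→E→T: bottleneck 4, flow now 12.
No augmenting path remains; maximum flow = 12.
In the residual graph, reachable from S: {S}.
Min-cut edges: S→A (2), S→B (10); capacity 2 + 10 = 12.
This cut is saturated, so no flow can exceed 12.

12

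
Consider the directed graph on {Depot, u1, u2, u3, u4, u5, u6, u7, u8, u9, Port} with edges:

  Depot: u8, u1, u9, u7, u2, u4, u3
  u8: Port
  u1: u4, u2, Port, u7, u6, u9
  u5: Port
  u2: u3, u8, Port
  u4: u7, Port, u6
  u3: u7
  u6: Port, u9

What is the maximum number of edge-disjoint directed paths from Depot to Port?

4

Assign every edge capacity 1; by Menger, the answer equals the max flow.
Path Depot→u1→Port (+1); total 1.
Path Depot→u2→Port (+1); total 2.
Path Depot→u4→Port (+1); total 3.
Path Depot→u8→Port (+1); total 4.
No residual Depot→Port path; max flow = 4.
Certifying cut of size 4: {Depot→u1, Depot→u2, Depot→u4, Depot→u8}.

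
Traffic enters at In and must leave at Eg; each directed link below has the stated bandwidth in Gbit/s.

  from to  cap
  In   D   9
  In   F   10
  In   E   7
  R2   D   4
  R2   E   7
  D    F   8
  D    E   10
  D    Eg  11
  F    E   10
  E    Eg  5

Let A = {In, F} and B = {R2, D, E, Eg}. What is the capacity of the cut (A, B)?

26

Edges leaving {In, F}: In→D (9), In→E (7), F→E (10).
Cut capacity = 9 + 7 + 10 = 26.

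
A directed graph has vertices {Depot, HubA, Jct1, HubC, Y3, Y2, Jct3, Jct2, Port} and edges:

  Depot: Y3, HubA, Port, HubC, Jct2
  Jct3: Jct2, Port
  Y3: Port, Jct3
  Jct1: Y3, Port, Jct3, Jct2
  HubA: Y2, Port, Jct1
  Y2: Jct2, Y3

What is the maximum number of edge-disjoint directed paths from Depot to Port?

Assign every edge capacity 1; by Menger, the answer equals the max flow.
Path Depot→Port (+1); total 1.
Path Depot→HubA→Port (+1); total 2.
Path Depot→Y3→Port (+1); total 3.
No residual Depot→Port path; max flow = 3.
Certifying cut of size 3: {Depot→HubA, Depot→Port, Depot→Y3}.

3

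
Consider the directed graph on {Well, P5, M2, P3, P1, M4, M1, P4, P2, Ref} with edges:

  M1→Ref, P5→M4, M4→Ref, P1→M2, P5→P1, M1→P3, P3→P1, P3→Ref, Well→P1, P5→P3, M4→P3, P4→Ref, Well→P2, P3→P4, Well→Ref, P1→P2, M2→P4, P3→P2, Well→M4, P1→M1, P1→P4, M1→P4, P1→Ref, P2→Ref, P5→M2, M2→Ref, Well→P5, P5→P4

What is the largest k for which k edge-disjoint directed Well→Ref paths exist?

Assign every edge capacity 1; by Menger, the answer equals the max flow.
Path Well→Ref (+1); total 1.
Path Well→P1→Ref (+1); total 2.
Path Well→M4→Ref (+1); total 3.
Path Well→P2→Ref (+1); total 4.
Path Well→P5→M2→Ref (+1); total 5.
No residual Well→Ref path; max flow = 5.
Certifying cut of size 5: {Well→M4, Well→P1, Well→P2, Well→P5, Well→Ref}.

5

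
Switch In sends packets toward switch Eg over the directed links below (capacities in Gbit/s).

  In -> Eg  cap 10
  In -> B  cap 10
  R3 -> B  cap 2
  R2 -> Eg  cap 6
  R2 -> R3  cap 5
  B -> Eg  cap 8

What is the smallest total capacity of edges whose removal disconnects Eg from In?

Augment In→Eg: bottleneck 10, flow now 10.
Augment In→B→Eg: bottleneck 8, flow now 18.
No augmenting path remains; maximum flow = 18.
By max-flow min-cut, the minimum cut capacity equals the max flow.
In the residual graph, reachable from In: {In, B}.
Min-cut edges: In→Eg (10), B→Eg (8); capacity 10 + 8 = 18.

18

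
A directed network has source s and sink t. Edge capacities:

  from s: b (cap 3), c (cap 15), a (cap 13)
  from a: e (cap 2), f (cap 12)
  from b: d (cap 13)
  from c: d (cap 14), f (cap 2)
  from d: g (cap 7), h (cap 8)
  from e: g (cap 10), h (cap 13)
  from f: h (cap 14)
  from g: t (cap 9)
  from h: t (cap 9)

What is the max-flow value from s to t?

18

Augment s→a→e→g→t: bottleneck 2, flow now 2.
Augment s→a→f→h→t: bottleneck 9, flow now 11.
Augment s→b→d→g→t: bottleneck 3, flow now 14.
Augment s→c→d→g→t: bottleneck 4, flow now 18.
No augmenting path remains; maximum flow = 18.
In the residual graph, reachable from s: {s, a, b, c, d, f, h}.
Min-cut edges: a→e (2), d→g (7), h→t (9); capacity 2 + 7 + 9 = 18.
This cut is saturated, so no flow can exceed 18.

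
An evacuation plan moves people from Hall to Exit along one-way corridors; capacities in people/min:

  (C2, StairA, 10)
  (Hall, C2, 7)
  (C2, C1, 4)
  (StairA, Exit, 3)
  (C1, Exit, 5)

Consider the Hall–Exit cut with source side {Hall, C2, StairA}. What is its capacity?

Edges leaving {Hall, C2, StairA}: C2→C1 (4), StairA→Exit (3).
Cut capacity = 4 + 3 = 7.

7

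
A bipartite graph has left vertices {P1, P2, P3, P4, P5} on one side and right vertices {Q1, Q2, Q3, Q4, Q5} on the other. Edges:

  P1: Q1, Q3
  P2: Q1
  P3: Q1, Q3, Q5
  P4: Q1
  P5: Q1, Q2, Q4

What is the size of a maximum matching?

4

Unit-capacity flow: source→left, listed edges, right→sink; max matching = max flow.
Augmenting path P1→Q1 (+1); matched 1.
Augmenting path P3→Q3 (+1); matched 2.
Augmenting path P5→Q2 (+1); matched 3.
Augmenting path P2→Q1→P1→Q3→P3→Q5 (+1); matched 4.
No augmenting path remains; maximum matching = 4.
König certificate: {P1, P3, P5, Q1} is a vertex cover of size 4 (every listed pair touches it), so no matching can be larger.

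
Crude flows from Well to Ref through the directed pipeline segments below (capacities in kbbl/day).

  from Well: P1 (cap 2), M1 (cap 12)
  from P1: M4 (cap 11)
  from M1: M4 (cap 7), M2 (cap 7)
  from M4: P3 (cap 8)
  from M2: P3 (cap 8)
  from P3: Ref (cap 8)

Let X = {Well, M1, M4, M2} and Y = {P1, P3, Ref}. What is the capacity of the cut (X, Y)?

Edges leaving {Well, M1, M4, M2}: Well→P1 (2), M4→P3 (8), M2→P3 (8).
Cut capacity = 2 + 8 + 8 = 18.

18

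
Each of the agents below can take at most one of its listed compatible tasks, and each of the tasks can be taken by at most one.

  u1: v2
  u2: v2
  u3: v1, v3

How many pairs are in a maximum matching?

Unit-capacity flow: source→left, listed edges, right→sink; max matching = max flow.
Augmenting path u1→v2 (+1); matched 1.
Augmenting path u3→v1 (+1); matched 2.
No augmenting path remains; maximum matching = 2.
König certificate: {u3, v2} is a vertex cover of size 2 (every listed pair touches it), so no matching can be larger.

2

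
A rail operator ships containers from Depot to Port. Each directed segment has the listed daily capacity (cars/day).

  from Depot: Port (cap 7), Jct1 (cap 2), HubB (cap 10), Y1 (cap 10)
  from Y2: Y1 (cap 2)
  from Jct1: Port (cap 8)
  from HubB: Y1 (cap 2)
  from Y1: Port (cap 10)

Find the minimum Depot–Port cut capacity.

19

Augment Depot→Port: bottleneck 7, flow now 7.
Augment Depot→Jct1→Port: bottleneck 2, flow now 9.
Augment Depot→Y1→Port: bottleneck 10, flow now 19.
No augmenting path remains; maximum flow = 19.
By max-flow min-cut, the minimum cut capacity equals the max flow.
In the residual graph, reachable from Depot: {Depot, HubB, Y1}.
Min-cut edges: Depot→Jct1 (2), Depot→Port (7), Y1→Port (10); capacity 2 + 7 + 10 = 19.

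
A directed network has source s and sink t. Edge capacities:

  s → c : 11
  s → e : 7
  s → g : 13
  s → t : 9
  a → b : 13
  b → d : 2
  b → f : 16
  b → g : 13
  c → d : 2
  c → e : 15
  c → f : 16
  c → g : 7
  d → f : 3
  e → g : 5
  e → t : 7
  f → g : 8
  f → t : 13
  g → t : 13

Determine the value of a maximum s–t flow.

Augment s→t: bottleneck 9, flow now 9.
Augment s→e→t: bottleneck 7, flow now 16.
Augment s→g→t: bottleneck 13, flow now 29.
Augment s→c→f→t: bottleneck 11, flow now 40.
No augmenting path remains; maximum flow = 40.
In the residual graph, reachable from s: {s}.
Min-cut edges: s→c (11), s→e (7), s→g (13), s→t (9); capacity 11 + 7 + 13 + 9 = 40.
This cut is saturated, so no flow can exceed 40.

40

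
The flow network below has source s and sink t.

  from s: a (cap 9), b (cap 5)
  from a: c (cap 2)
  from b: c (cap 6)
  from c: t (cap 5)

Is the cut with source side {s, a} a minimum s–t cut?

No — its capacity is 7, but the minimum cut has capacity 5.

Given cut capacity: 5 + 2 = 7.
Augment s→a→c→t: bottleneck 2, flow now 2.
Augment s→b→c→t: bottleneck 3, flow now 5.
No augmenting path remains; maximum flow = 5.
In the residual graph, reachable from s: {s, a, b, c}.
Min-cut edges: c→t (5); capacity 5 = 5.
Cut capacity 7 exceeds the max flow 5, so it is not minimum.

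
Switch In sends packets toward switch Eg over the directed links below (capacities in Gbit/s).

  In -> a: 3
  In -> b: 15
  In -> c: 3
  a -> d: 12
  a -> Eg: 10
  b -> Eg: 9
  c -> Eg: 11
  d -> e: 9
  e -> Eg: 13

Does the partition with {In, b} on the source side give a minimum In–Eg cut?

Yes — it is a minimum cut (capacity 15).

Given cut capacity: 3 + 3 + 9 = 15.
Augment In→a→Eg: bottleneck 3, flow now 3.
Augment In→b→Eg: bottleneck 9, flow now 12.
Augment In→c→Eg: bottleneck 3, flow now 15.
No augmenting path remains; maximum flow = 15.
Cut capacity 15 equals the max flow, so it is a minimum cut.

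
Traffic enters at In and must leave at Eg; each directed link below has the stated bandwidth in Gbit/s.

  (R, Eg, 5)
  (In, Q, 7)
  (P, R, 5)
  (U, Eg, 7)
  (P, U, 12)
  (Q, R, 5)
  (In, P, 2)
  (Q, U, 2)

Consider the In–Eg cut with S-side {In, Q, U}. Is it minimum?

No — its capacity is 14, but the minimum cut has capacity 9.

Given cut capacity: 2 + 5 + 7 = 14.
Augment In→P→R→Eg: bottleneck 2, flow now 2.
Augment In→Q→R→Eg: bottleneck 3, flow now 5.
Augment In→Q→U→Eg: bottleneck 2, flow now 7.
Augment In→Q→R→P→U→Eg: bottleneck 2, flow now 9. (uses reverse residual edge)
No augmenting path remains; maximum flow = 9.
In the residual graph, reachable from In: {In}.
Min-cut edges: In→P (2), In→Q (7); capacity 2 + 7 = 9.
Cut capacity 14 exceeds the max flow 9, so it is not minimum.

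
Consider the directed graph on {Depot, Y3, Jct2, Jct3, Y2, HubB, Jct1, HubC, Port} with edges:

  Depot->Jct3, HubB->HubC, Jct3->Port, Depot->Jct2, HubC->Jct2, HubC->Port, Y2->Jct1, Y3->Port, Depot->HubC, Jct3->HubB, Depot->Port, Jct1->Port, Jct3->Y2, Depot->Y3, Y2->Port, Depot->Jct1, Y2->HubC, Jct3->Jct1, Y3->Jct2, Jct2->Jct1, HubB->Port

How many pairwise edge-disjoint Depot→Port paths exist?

Assign every edge capacity 1; by Menger, the answer equals the max flow.
Path Depot→Port (+1); total 1.
Path Depot→Y3→Port (+1); total 2.
Path Depot→Jct3→Port (+1); total 3.
Path Depot→Jct1→Port (+1); total 4.
Path Depot→HubC→Port (+1); total 5.
No residual Depot→Port path; max flow = 5.
Certifying cut of size 5: {Depot→HubC, Depot→Jct3, Depot→Port, Depot→Y3, Jct1→Port}.

5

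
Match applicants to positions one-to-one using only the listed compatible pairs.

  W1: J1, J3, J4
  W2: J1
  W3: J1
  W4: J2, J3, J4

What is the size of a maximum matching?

Unit-capacity flow: source→left, listed edges, right→sink; max matching = max flow.
Augmenting path W1→J1 (+1); matched 1.
Augmenting path W4→J2 (+1); matched 2.
Augmenting path W2→J1→W1→J3 (+1); matched 3.
No augmenting path remains; maximum matching = 3.
König certificate: {W1, W4, J1} is a vertex cover of size 3 (every listed pair touches it), so no matching can be larger.

3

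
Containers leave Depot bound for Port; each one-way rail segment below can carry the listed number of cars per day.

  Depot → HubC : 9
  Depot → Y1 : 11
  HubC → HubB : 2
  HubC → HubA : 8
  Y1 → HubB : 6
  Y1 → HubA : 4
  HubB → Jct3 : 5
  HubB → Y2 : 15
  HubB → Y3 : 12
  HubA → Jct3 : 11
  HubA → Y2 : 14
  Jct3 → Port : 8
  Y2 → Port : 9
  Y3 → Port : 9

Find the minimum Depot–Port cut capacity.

19

Augment Depot→HubC→HubB→Jct3→Port: bottleneck 2, flow now 2.
Augment Depot→HubC→HubA→Jct3→Port: bottleneck 6, flow now 8.
Augment Depot→HubC→HubA→Y2→Port: bottleneck 1, flow now 9.
Augment Depot→Y1→HubB→Y2→Port: bottleneck 6, flow now 15.
Augment Depot→Y1→HubA→Y2→Port: bottleneck 2, flow now 17.
Augment Depot→Y1→HubA→Jct3→HubB→Y3→Port: bottleneck 2, flow now 19. (uses reverse residual edge)
No augmenting path remains; maximum flow = 19.
By max-flow min-cut, the minimum cut capacity equals the max flow.
In the residual graph, reachable from Depot: {Depot, Y1}.
Min-cut edges: Depot→HubC (9), Y1→HubB (6), Y1→HubA (4); capacity 9 + 6 + 4 = 19.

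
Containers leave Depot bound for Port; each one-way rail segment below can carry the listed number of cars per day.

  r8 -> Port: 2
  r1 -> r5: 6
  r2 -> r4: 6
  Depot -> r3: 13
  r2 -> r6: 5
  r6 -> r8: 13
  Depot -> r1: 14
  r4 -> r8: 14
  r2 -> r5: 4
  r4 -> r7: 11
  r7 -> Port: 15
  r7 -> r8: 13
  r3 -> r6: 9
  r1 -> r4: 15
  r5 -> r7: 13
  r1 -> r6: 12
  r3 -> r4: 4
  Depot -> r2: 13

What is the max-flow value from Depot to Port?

17

Augment Depot→r1→r4→r7→Port: bottleneck 11, flow now 11.
Augment Depot→r1→r4→r8→Port: bottleneck 2, flow now 13.
Augment Depot→r1→r5→r7→Port: bottleneck 1, flow now 14.
Augment Depot→r2→r5→r7→Port: bottleneck 3, flow now 17.
No augmenting path remains; maximum flow = 17.
In the residual graph, reachable from Depot: {Depot, r1, r2, r3, r4, r5, r6, r7, r8}.
Min-cut edges: r7→Port (15), r8→Port (2); capacity 15 + 2 = 17.
This cut is saturated, so no flow can exceed 17.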